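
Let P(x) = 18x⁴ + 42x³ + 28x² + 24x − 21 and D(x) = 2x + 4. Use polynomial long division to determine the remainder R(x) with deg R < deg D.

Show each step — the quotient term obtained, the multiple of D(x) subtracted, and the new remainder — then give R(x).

R(x) = −5

Step 1: lead(18x⁴ + 42x³ + 28x² + 24x − 21) ÷ lead(D) = 18x⁴ ÷ 2x = 9x³. Subtract (9x³)·D = 18x⁴ + 36x³. Remainder: 6x³ + 28x² + 24x − 21.
Step 2: lead(6x³ + 28x² + 24x − 21) ÷ lead(D) = 6x³ ÷ 2x = 3x². Subtract (3x²)·D = 6x³ + 12x². Remainder: 16x² + 24x − 21.
Step 3: lead(16x² + 24x − 21) ÷ lead(D) = 16x² ÷ 2x = 8x. Subtract (8x)·D = 16x² + 32x. Remainder: −8x − 21.
Step 4: lead(−8x − 21) ÷ lead(D) = −8x ÷ 2x = −4. Subtract (−4)·D = −8x − 16. Remainder: −5.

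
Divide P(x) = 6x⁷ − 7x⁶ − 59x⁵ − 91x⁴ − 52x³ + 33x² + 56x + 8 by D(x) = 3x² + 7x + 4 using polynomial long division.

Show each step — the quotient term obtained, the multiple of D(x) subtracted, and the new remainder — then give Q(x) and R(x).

Step 1: lead(6x⁷ − 7x⁶ − 59x⁵ − 91x⁴ − 52x³ + 33x² + 56x + 8) ÷ lead(D) = 6x⁷ ÷ 3x² = 2x⁵. Subtract (2x⁵)·D = 6x⁷ + 14x⁶ + 8x⁵. Remainder: −21x⁶ − 67x⁵ − 91x⁴ − 52x³ + 33x² + 56x + 8.
Step 2: lead(−21x⁶ − 67x⁵ − 91x⁴ − 52x³ + 33x² + 56x + 8) ÷ lead(D) = −21x⁶ ÷ 3x² = −7x⁴. Subtract (−7x⁴)·D = −21x⁶ − 49x⁵ − 28x⁴. Remainder: −18x⁵ − 63x⁴ − 52x³ + 33x² + 56x + 8.
Step 3: lead(−18x⁵ − 63x⁴ − 52x³ + 33x² + 56x + 8) ÷ lead(D) = −18x⁵ ÷ 3x² = −6x³. Subtract (−6x³)·D = −18x⁵ − 42x⁴ − 24x³. Remainder: −21x⁴ − 28x³ + 33x² + 56x + 8.
Step 4: lead(−21x⁴ − 28x³ + 33x² + 56x + 8) ÷ lead(D) = −21x⁴ ÷ 3x² = −7x². Subtract (−7x²)·D = −21x⁴ − 49x³ − 28x². Remainder: 21x³ + 61x² + 56x + 8.
Step 5: lead(21x³ + 61x² + 56x + 8) ÷ lead(D) = 21x³ ÷ 3x² = 7x. Subtract (7x)·D = 21x³ + 49x² + 28x. Remainder: 12x² + 28x + 8.
Step 6: lead(12x² + 28x + 8) ÷ lead(D) = 12x² ÷ 3x² = 4. Subtract (4)·D = 12x² + 28x + 16. Remainder: −8.

Q(x) = 2x⁵ − 7x⁴ − 6x³ − 7x² + 7x + 4; R(x) = −8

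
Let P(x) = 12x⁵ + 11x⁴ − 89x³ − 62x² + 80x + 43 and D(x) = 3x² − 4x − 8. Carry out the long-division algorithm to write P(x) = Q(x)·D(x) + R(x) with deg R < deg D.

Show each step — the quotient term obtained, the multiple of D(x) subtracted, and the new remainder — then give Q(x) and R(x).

Q(x) = 4x³ + 9x² − 7x − 6; R(x) = −5

Step 1: lead(12x⁵ + 11x⁴ − 89x³ − 62x² + 80x + 43) ÷ lead(D) = 12x⁵ ÷ 3x² = 4x³. Subtract (4x³)·D = 12x⁵ − 16x⁴ − 32x³. Remainder: 27x⁴ − 57x³ − 62x² + 80x + 43.
Step 2: lead(27x⁴ − 57x³ − 62x² + 80x + 43) ÷ lead(D) = 27x⁴ ÷ 3x² = 9x². Subtract (9x²)·D = 27x⁴ − 36x³ − 72x². Remainder: −21x³ + 10x² + 80x + 43.
Step 3: lead(−21x³ + 10x² + 80x + 43) ÷ lead(D) = −21x³ ÷ 3x² = −7x. Subtract (−7x)·D = −21x³ + 28x² + 56x. Remainder: −18x² + 24x + 43.
Step 4: lead(−18x² + 24x + 43) ÷ lead(D) = −18x² ÷ 3x² = −6. Subtract (−6)·D = −18x² + 24x + 48. Remainder: −5.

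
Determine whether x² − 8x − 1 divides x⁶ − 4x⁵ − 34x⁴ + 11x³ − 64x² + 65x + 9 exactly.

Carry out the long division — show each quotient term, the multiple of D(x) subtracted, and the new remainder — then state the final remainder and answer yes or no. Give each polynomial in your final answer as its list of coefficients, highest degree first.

Step 1: lead(x⁶ − 4x⁵ − 34x⁴ + 11x³ − 64x² + 65x + 9) ÷ lead(D) = x⁶ ÷ x² = x⁴. Subtract (x⁴)·D = x⁶ − 8x⁵ − x⁴. Remainder: 4x⁵ − 33x⁴ + 11x³ − 64x² + 65x + 9.
Step 2: lead(4x⁵ − 33x⁴ + 11x³ − 64x² + 65x + 9) ÷ lead(D) = 4x⁵ ÷ x² = 4x³. Subtract (4x³)·D = 4x⁵ − 32x⁴ − 4x³. Remainder: −x⁴ + 15x³ − 64x² + 65x + 9.
Step 3: lead(−x⁴ + 15x³ − 64x² + 65x + 9) ÷ lead(D) = −x⁴ ÷ x² = −x². Subtract (−x²)·D = −x⁴ + 8x³ + x². Remainder: 7x³ − 65x² + 65x + 9.
Step 4: lead(7x³ − 65x² + 65x + 9) ÷ lead(D) = 7x³ ÷ x² = 7x. Subtract (7x)·D = 7x³ − 56x² − 7x. Remainder: −9x² + 72x + 9.
Step 5: lead(−9x² + 72x + 9) ÷ lead(D) = −9x² ÷ x² = −9. Subtract (−9)·D = −9x² + 72x + 9. Remainder: 0.

R = [0], so D(x) is a factor of P(x). yes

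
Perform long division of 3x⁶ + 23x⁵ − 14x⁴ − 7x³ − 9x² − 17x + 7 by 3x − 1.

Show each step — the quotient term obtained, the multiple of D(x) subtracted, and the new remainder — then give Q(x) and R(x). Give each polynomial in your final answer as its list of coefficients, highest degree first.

Q = [1, 8, -2, -3, -4, -7]; R = [0]

Step 1: lead(3x⁶ + 23x⁵ − 14x⁴ − 7x³ − 9x² − 17x + 7) ÷ lead(D) = 3x⁶ ÷ 3x = x⁵. Subtract (x⁵)·D = 3x⁶ − x⁵. Remainder: 24x⁵ − 14x⁴ − 7x³ − 9x² − 17x + 7.
Step 2: lead(24x⁵ − 14x⁴ − 7x³ − 9x² − 17x + 7) ÷ lead(D) = 24x⁵ ÷ 3x = 8x⁴. Subtract (8x⁴)·D = 24x⁵ − 8x⁴. Remainder: −6x⁴ − 7x³ − 9x² − 17x + 7.
Step 3: lead(−6x⁴ − 7x³ − 9x² − 17x + 7) ÷ lead(D) = −6x⁴ ÷ 3x = −2x³. Subtract (−2x³)·D = −6x⁴ + 2x³. Remainder: −9x³ − 9x² − 17x + 7.
Step 4: lead(−9x³ − 9x² − 17x + 7) ÷ lead(D) = −9x³ ÷ 3x = −3x². Subtract (−3x²)·D = −9x³ + 3x². Remainder: −12x² − 17x + 7.
Step 5: lead(−12x² − 17x + 7) ÷ lead(D) = −12x² ÷ 3x = −4x. Subtract (−4x)·D = −12x² + 4x. Remainder: −21x + 7.
Step 6: lead(−21x + 7) ÷ lead(D) = −21x ÷ 3x = −7. Subtract (−7)·D = −21x + 7. Remainder: 0.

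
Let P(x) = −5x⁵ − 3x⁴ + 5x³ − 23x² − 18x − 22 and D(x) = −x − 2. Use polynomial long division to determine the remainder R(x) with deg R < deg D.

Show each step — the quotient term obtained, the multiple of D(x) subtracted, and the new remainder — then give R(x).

R(x) = −6

Step 1: lead(−5x⁵ − 3x⁴ + 5x³ − 23x² − 18x − 22) ÷ lead(D) = −5x⁵ ÷ −x = 5x⁴. Subtract (5x⁴)·D = −5x⁵ − 10x⁴. Remainder: 7x⁴ + 5x³ − 23x² − 18x − 22.
Step 2: lead(7x⁴ + 5x³ − 23x² − 18x − 22) ÷ lead(D) = 7x⁴ ÷ −x = −7x³. Subtract (−7x³)·D = 7x⁴ + 14x³. Remainder: −9x³ − 23x² − 18x − 22.
Step 3: lead(−9x³ − 23x² − 18x − 22) ÷ lead(D) = −9x³ ÷ −x = 9x². Subtract (9x²)·D = −9x³ − 18x². Remainder: −5x² − 18x − 22.
Step 4: lead(−5x² − 18x − 22) ÷ lead(D) = −5x² ÷ −x = 5x. Subtract (5x)·D = −5x² − 10x. Remainder: −8x − 22.
Step 5: lead(−8x − 22) ÷ lead(D) = −8x ÷ −x = 8. Subtract (8)·D = −8x − 16. Remainder: −6.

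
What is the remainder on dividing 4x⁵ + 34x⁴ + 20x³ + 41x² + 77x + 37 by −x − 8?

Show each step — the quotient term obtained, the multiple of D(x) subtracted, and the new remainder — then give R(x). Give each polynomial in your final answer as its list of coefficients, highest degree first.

Step 1: lead(4x⁵ + 34x⁴ + 20x³ + 41x² + 77x + 37) ÷ lead(D) = 4x⁵ ÷ −x = −4x⁴. Subtract (−4x⁴)·D = 4x⁵ + 32x⁴. Remainder: 2x⁴ + 20x³ + 41x² + 77x + 37.
Step 2: lead(2x⁴ + 20x³ + 41x² + 77x + 37) ÷ lead(D) = 2x⁴ ÷ −x = −2x³. Subtract (−2x³)·D = 2x⁴ + 16x³. Remainder: 4x³ + 41x² + 77x + 37.
Step 3: lead(4x³ + 41x² + 77x + 37) ÷ lead(D) = 4x³ ÷ −x = −4x². Subtract (−4x²)·D = 4x³ + 32x². Remainder: 9x² + 77x + 37.
Step 4: lead(9x² + 77x + 37) ÷ lead(D) = 9x² ÷ −x = −9x. Subtract (−9x)·D = 9x² + 72x. Remainder: 5x + 37.
Step 5: lead(5x + 37) ÷ lead(D) = 5x ÷ −x = −5. Subtract (−5)·D = 5x + 40. Remainder: −3.

R = [-3]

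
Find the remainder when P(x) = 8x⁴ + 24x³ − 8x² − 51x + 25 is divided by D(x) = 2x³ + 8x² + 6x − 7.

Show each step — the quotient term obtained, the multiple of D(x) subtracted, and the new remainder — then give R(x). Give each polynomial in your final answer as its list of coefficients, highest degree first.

Step 1: lead(8x⁴ + 24x³ − 8x² − 51x + 25) ÷ lead(D) = 8x⁴ ÷ 2x³ = 4x. Subtract (4x)·D = 8x⁴ + 32x³ + 24x² − 28x. Remainder: −8x³ − 32x² − 23x + 25.
Step 2: lead(−8x³ − 32x² − 23x + 25) ÷ lead(D) = −8x³ ÷ 2x³ = −4. Subtract (−4)·D = −8x³ − 32x² − 24x + 28. Remainder: x − 3.

R = [1, -3]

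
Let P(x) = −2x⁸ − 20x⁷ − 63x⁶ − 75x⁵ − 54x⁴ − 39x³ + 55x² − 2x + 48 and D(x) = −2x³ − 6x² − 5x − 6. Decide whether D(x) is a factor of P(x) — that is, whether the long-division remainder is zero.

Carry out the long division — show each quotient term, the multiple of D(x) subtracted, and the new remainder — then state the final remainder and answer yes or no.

Step 1: lead(−2x⁸ − 20x⁷ − 63x⁶ − 75x⁵ − 54x⁴ − 39x³ + 55x² − 2x + 48) ÷ lead(D) = −2x⁸ ÷ −2x³ = x⁵. Subtract (x⁵)·D = −2x⁸ − 6x⁷ − 5x⁶ − 6x⁵. Remainder: −14x⁷ − 58x⁶ − 69x⁵ − 54x⁴ − 39x³ + 55x² − 2x + 48.
Step 2: lead(−14x⁷ − 58x⁶ − 69x⁵ − 54x⁴ − 39x³ + 55x² − 2x + 48) ÷ lead(D) = −14x⁷ ÷ −2x³ = 7x⁴. Subtract (7x⁴)·D = −14x⁷ − 42x⁶ − 35x⁵ − 42x⁴. Remainder: −16x⁶ − 34x⁵ − 12x⁴ − 39x³ + 55x² − 2x + 48.
Step 3: lead(−16x⁶ − 34x⁵ − 12x⁴ − 39x³ + 55x² − 2x + 48) ÷ lead(D) = −16x⁶ ÷ −2x³ = 8x³. Subtract (8x³)·D = −16x⁶ − 48x⁵ − 40x⁴ − 48x³. Remainder: 14x⁵ + 28x⁴ + 9x³ + 55x² − 2x + 48.
Step 4: lead(14x⁵ + 28x⁴ + 9x³ + 55x² − 2x + 48) ÷ lead(D) = 14x⁵ ÷ −2x³ = −7x². Subtract (−7x²)·D = 14x⁵ + 42x⁴ + 35x³ + 42x². Remainder: −14x⁴ − 26x³ + 13x² − 2x + 48.
Step 5: lead(−14x⁴ − 26x³ + 13x² − 2x + 48) ÷ lead(D) = −14x⁴ ÷ −2x³ = 7x. Subtract (7x)·D = −14x⁴ − 42x³ − 35x² − 42x. Remainder: 16x³ + 48x² + 40x + 48.
Step 6: lead(16x³ + 48x² + 40x + 48) ÷ lead(D) = 16x³ ÷ −2x³ = −8. Subtract (−8)·D = 16x³ + 48x² + 40x + 48. Remainder: 0.

R(x) = 0, so D(x) is a factor of P(x). yes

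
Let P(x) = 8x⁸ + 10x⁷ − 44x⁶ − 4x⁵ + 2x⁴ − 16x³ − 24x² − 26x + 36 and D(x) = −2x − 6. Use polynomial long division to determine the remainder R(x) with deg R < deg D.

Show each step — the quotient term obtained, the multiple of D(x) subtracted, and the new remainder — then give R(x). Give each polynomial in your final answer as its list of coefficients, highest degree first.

R = [6]

Step 1: lead(8x⁸ + 10x⁷ − 44x⁶ − 4x⁵ + 2x⁴ − 16x³ − 24x² − 26x + 36) ÷ lead(D) = 8x⁸ ÷ −2x = −4x⁷. Subtract (−4x⁷)·D = 8x⁸ + 24x⁷. Remainder: −14x⁷ − 44x⁶ − 4x⁵ + 2x⁴ − 16x³ − 24x² − 26x + 36.
Step 2: lead(−14x⁷ − 44x⁶ − 4x⁵ + 2x⁴ − 16x³ − 24x² − 26x + 36) ÷ lead(D) = −14x⁷ ÷ −2x = 7x⁶. Subtract (7x⁶)·D = −14x⁷ − 42x⁶. Remainder: −2x⁶ − 4x⁵ + 2x⁴ − 16x³ − 24x² − 26x + 36.
Step 3: lead(−2x⁶ − 4x⁵ + 2x⁴ − 16x³ − 24x² − 26x + 36) ÷ lead(D) = −2x⁶ ÷ −2x = x⁵. Subtract (x⁵)·D = −2x⁶ − 6x⁵. Remainder: 2x⁵ + 2x⁴ − 16x³ − 24x² − 26x + 36.
Step 4: lead(2x⁵ + 2x⁴ − 16x³ − 24x² − 26x + 36) ÷ lead(D) = 2x⁵ ÷ −2x = −x⁴. Subtract (−x⁴)·D = 2x⁵ + 6x⁴. Remainder: −4x⁴ − 16x³ − 24x² − 26x + 36.
Step 5: lead(−4x⁴ − 16x³ − 24x² − 26x + 36) ÷ lead(D) = −4x⁴ ÷ −2x = 2x³. Subtract (2x³)·D = −4x⁴ − 12x³. Remainder: −4x³ − 24x² − 26x + 36.
Step 6: lead(−4x³ − 24x² − 26x + 36) ÷ lead(D) = −4x³ ÷ −2x = 2x². Subtract (2x²)·D = −4x³ − 12x². Remainder: −12x² − 26x + 36.
Step 7: lead(−12x² − 26x + 36) ÷ lead(D) = −12x² ÷ −2x = 6x. Subtract (6x)·D = −12x² − 36x. Remainder: 10x + 36.
Step 8: lead(10x + 36) ÷ lead(D) = 10x ÷ −2x = −5. Subtract (−5)·D = 10x + 30. Remainder: 6.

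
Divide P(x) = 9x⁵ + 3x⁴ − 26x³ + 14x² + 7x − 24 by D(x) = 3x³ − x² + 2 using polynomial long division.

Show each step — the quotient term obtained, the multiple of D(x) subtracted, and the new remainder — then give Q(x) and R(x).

Step 1: lead(9x⁵ + 3x⁴ − 26x³ + 14x² + 7x − 24) ÷ lead(D) = 9x⁵ ÷ 3x³ = 3x². Subtract (3x²)·D = 9x⁵ − 3x⁴ + 6x². Remainder: 6x⁴ − 26x³ + 8x² + 7x − 24.
Step 2: lead(6x⁴ − 26x³ + 8x² + 7x − 24) ÷ lead(D) = 6x⁴ ÷ 3x³ = 2x. Subtract (2x)·D = 6x⁴ − 2x³ + 4x. Remainder: −24x³ + 8x² + 3x − 24.
Step 3: lead(−24x³ + 8x² + 3x − 24) ÷ lead(D) = −24x³ ÷ 3x³ = −8. Subtract (−8)·D = −24x³ + 8x² − 16. Remainder: 3x − 8.

Q(x) = 3x² + 2x − 8; R(x) = 3x − 8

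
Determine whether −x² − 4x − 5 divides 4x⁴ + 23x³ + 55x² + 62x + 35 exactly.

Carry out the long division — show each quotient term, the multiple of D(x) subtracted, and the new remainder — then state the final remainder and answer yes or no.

Step 1: lead(4x⁴ + 23x³ + 55x² + 62x + 35) ÷ lead(D) = 4x⁴ ÷ −x² = −4x². Subtract (−4x²)·D = 4x⁴ + 16x³ + 20x². Remainder: 7x³ + 35x² + 62x + 35.
Step 2: lead(7x³ + 35x² + 62x + 35) ÷ lead(D) = 7x³ ÷ −x² = −7x. Subtract (−7x)·D = 7x³ + 28x² + 35x. Remainder: 7x² + 27x + 35.
Step 3: lead(7x² + 27x + 35) ÷ lead(D) = 7x² ÷ −x² = −7. Subtract (−7)·D = 7x² + 28x + 35. Remainder: −x.

R(x) = −x, so D(x) is not a factor of P(x). no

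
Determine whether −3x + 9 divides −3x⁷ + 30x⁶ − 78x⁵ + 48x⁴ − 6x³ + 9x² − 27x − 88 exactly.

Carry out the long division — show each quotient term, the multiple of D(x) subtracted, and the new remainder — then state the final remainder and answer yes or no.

R(x) = −7, so D(x) is not a factor of P(x). no

Step 1: lead(−3x⁷ + 30x⁶ − 78x⁵ + 48x⁴ − 6x³ + 9x² − 27x − 88) ÷ lead(D) = −3x⁷ ÷ −3x = x⁶. Subtract (x⁶)·D = −3x⁷ + 9x⁶. Remainder: 21x⁶ − 78x⁵ + 48x⁴ − 6x³ + 9x² − 27x − 88.
Step 2: lead(21x⁶ − 78x⁵ + 48x⁴ − 6x³ + 9x² − 27x − 88) ÷ lead(D) = 21x⁶ ÷ −3x = −7x⁵. Subtract (−7x⁵)·D = 21x⁶ − 63x⁵. Remainder: −15x⁵ + 48x⁴ − 6x³ + 9x² − 27x − 88.
Step 3: lead(−15x⁵ + 48x⁴ − 6x³ + 9x² − 27x − 88) ÷ lead(D) = −15x⁵ ÷ −3x = 5x⁴. Subtract (5x⁴)·D = −15x⁵ + 45x⁴. Remainder: 3x⁴ − 6x³ + 9x² − 27x − 88.
Step 4: lead(3x⁴ − 6x³ + 9x² − 27x − 88) ÷ lead(D) = 3x⁴ ÷ −3x = −x³. Subtract (−x³)·D = 3x⁴ − 9x³. Remainder: 3x³ + 9x² − 27x − 88.
Step 5: lead(3x³ + 9x² − 27x − 88) ÷ lead(D) = 3x³ ÷ −3x = −x². Subtract (−x²)·D = 3x³ − 9x². Remainder: 18x² − 27x − 88.
Step 6: lead(18x² − 27x − 88) ÷ lead(D) = 18x² ÷ −3x = −6x. Subtract (−6x)·D = 18x² − 54x. Remainder: 27x − 88.
Step 7: lead(27x − 88) ÷ lead(D) = 27x ÷ −3x = −9. Subtract (−9)·D = 27x − 81. Remainder: −7.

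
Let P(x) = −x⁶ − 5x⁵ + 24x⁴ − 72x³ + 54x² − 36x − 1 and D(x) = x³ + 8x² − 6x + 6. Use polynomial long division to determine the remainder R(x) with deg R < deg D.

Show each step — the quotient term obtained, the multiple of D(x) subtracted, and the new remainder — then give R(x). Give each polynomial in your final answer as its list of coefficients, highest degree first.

Step 1: lead(−x⁶ − 5x⁵ + 24x⁴ − 72x³ + 54x² − 36x − 1) ÷ lead(D) = −x⁶ ÷ x³ = −x³. Subtract (−x³)·D = −x⁶ − 8x⁵ + 6x⁴ − 6x³. Remainder: 3x⁵ + 18x⁴ − 66x³ + 54x² − 36x − 1.
Step 2: lead(3x⁵ + 18x⁴ − 66x³ + 54x² − 36x − 1) ÷ lead(D) = 3x⁵ ÷ x³ = 3x². Subtract (3x²)·D = 3x⁵ + 24x⁴ − 18x³ + 18x². Remainder: −6x⁴ − 48x³ + 36x² − 36x − 1.
Step 3: lead(−6x⁴ − 48x³ + 36x² − 36x − 1) ÷ lead(D) = −6x⁴ ÷ x³ = −6x. Subtract (−6x)·D = −6x⁴ − 48x³ + 36x² − 36x. Remainder: −1.

R = [-1]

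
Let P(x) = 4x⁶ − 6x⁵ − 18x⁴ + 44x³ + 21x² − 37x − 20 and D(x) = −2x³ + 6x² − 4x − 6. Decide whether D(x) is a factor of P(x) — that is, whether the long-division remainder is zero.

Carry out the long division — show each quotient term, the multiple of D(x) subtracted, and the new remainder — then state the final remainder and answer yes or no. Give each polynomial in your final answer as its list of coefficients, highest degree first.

Step 1: lead(4x⁶ − 6x⁵ − 18x⁴ + 44x³ + 21x² − 37x − 20) ÷ lead(D) = 4x⁶ ÷ −2x³ = −2x³. Subtract (−2x³)·D = 4x⁶ − 12x⁵ + 8x⁴ + 12x³. Remainder: 6x⁵ − 26x⁴ + 32x³ + 21x² − 37x − 20.
Step 2: lead(6x⁵ − 26x⁴ + 32x³ + 21x² − 37x − 20) ÷ lead(D) = 6x⁵ ÷ −2x³ = −3x². Subtract (−3x²)·D = 6x⁵ − 18x⁴ + 12x³ + 18x². Remainder: −8x⁴ + 20x³ + 3x² − 37x − 20.
Step 3: lead(−8x⁴ + 20x³ + 3x² − 37x − 20) ÷ lead(D) = −8x⁴ ÷ −2x³ = 4x. Subtract (4x)·D = −8x⁴ + 24x³ − 16x² − 24x. Remainder: −4x³ + 19x² − 13x − 20.
Step 4: lead(−4x³ + 19x² − 13x − 20) ÷ lead(D) = −4x³ ÷ −2x³ = 2. Subtract (2)·D = −4x³ + 12x² − 8x − 12. Remainder: 7x² − 5x − 8.

R = [7, -5, -8], so D(x) is not a factor of P(x). no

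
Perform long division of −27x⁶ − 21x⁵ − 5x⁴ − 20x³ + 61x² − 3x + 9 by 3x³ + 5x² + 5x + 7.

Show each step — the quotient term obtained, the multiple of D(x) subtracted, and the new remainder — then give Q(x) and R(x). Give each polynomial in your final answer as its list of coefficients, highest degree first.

Q = [-9, 8, 0, 1]; R = [-8, 2]

Step 1: lead(−27x⁶ − 21x⁵ − 5x⁴ − 20x³ + 61x² − 3x + 9) ÷ lead(D) = −27x⁶ ÷ 3x³ = −9x³. Subtract (−9x³)·D = −27x⁶ − 45x⁵ − 45x⁴ − 63x³. Remainder: 24x⁵ + 40x⁴ + 43x³ + 61x² − 3x + 9.
Step 2: lead(24x⁵ + 40x⁴ + 43x³ + 61x² − 3x + 9) ÷ lead(D) = 24x⁵ ÷ 3x³ = 8x². Subtract (8x²)·D = 24x⁵ + 40x⁴ + 40x³ + 56x². Remainder: 3x³ + 5x² − 3x + 9.
Step 3: lead(3x³ + 5x² − 3x + 9) ÷ lead(D) = 3x³ ÷ 3x³ = 1. Subtract (1)·D = 3x³ + 5x² + 5x + 7. Remainder: −8x + 2.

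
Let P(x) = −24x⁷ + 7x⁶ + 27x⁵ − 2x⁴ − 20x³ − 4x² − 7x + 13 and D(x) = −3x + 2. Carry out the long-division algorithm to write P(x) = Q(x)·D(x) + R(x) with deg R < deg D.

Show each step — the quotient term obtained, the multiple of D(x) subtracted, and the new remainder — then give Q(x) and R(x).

Q(x) = 8x⁶ + 3x⁵ − 7x⁴ − 4x³ + 4x² + 4x + 5; R(x) = 3

Step 1: lead(−24x⁷ + 7x⁶ + 27x⁵ − 2x⁴ − 20x³ − 4x² − 7x + 13) ÷ lead(D) = −24x⁷ ÷ −3x = 8x⁶. Subtract (8x⁶)·D = −24x⁷ + 16x⁶. Remainder: −9x⁶ + 27x⁵ − 2x⁴ − 20x³ − 4x² − 7x + 13.
Step 2: lead(−9x⁶ + 27x⁵ − 2x⁴ − 20x³ − 4x² − 7x + 13) ÷ lead(D) = −9x⁶ ÷ −3x = 3x⁵. Subtract (3x⁵)·D = −9x⁶ + 6x⁵. Remainder: 21x⁵ − 2x⁴ − 20x³ − 4x² − 7x + 13.
Step 3: lead(21x⁵ − 2x⁴ − 20x³ − 4x² − 7x + 13) ÷ lead(D) = 21x⁵ ÷ −3x = −7x⁴. Subtract (−7x⁴)·D = 21x⁵ − 14x⁴. Remainder: 12x⁴ − 20x³ − 4x² − 7x + 13.
Step 4: lead(12x⁴ − 20x³ − 4x² − 7x + 13) ÷ lead(D) = 12x⁴ ÷ −3x = −4x³. Subtract (−4x³)·D = 12x⁴ − 8x³. Remainder: −12x³ − 4x² − 7x + 13.
Step 5: lead(−12x³ − 4x² − 7x + 13) ÷ lead(D) = −12x³ ÷ −3x = 4x². Subtract (4x²)·D = −12x³ + 8x². Remainder: −12x² − 7x + 13.
Step 6: lead(−12x² − 7x + 13) ÷ lead(D) = −12x² ÷ −3x = 4x. Subtract (4x)·D = −12x² + 8x. Remainder: −15x + 13.
Step 7: lead(−15x + 13) ÷ lead(D) = −15x ÷ −3x = 5. Subtract (5)·D = −15x + 10. Remainder: 3.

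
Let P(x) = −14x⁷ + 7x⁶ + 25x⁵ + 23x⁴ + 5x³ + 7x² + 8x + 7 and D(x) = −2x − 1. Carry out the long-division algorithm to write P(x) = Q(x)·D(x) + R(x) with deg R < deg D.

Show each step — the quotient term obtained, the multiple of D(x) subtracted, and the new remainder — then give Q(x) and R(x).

Q(x) = 7x⁶ − 7x⁵ − 9x⁴ − 7x³ + x² − 4x − 2; R(x) = 5

Step 1: lead(−14x⁷ + 7x⁶ + 25x⁵ + 23x⁴ + 5x³ + 7x² + 8x + 7) ÷ lead(D) = −14x⁷ ÷ −2x = 7x⁶. Subtract (7x⁶)·D = −14x⁷ − 7x⁶. Remainder: 14x⁶ + 25x⁵ + 23x⁴ + 5x³ + 7x² + 8x + 7.
Step 2: lead(14x⁶ + 25x⁵ + 23x⁴ + 5x³ + 7x² + 8x + 7) ÷ lead(D) = 14x⁶ ÷ −2x = −7x⁵. Subtract (−7x⁵)·D = 14x⁶ + 7x⁵. Remainder: 18x⁵ + 23x⁴ + 5x³ + 7x² + 8x + 7.
Step 3: lead(18x⁵ + 23x⁴ + 5x³ + 7x² + 8x + 7) ÷ lead(D) = 18x⁵ ÷ −2x = −9x⁴. Subtract (−9x⁴)·D = 18x⁵ + 9x⁴. Remainder: 14x⁴ + 5x³ + 7x² + 8x + 7.
Step 4: lead(14x⁴ + 5x³ + 7x² + 8x + 7) ÷ lead(D) = 14x⁴ ÷ −2x = −7x³. Subtract (−7x³)·D = 14x⁴ + 7x³. Remainder: −2x³ + 7x² + 8x + 7.
Step 5: lead(−2x³ + 7x² + 8x + 7) ÷ lead(D) = −2x³ ÷ −2x = x². Subtract (x²)·D = −2x³ − x². Remainder: 8x² + 8x + 7.
Step 6: lead(8x² + 8x + 7) ÷ lead(D) = 8x² ÷ −2x = −4x. Subtract (−4x)·D = 8x² + 4x. Remainder: 4x + 7.
Step 7: lead(4x + 7) ÷ lead(D) = 4x ÷ −2x = −2. Subtract (−2)·D = 4x + 2. Remainder: 5.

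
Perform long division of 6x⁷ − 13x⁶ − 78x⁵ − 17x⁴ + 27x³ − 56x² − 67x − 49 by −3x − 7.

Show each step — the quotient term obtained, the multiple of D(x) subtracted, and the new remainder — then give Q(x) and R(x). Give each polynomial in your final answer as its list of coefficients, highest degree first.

Q = [-2, 9, 5, -6, 5, 7, 6]; R = [-7]

Step 1: lead(6x⁷ − 13x⁶ − 78x⁵ − 17x⁴ + 27x³ − 56x² − 67x − 49) ÷ lead(D) = 6x⁷ ÷ −3x = −2x⁶. Subtract (−2x⁶)·D = 6x⁷ + 14x⁶. Remainder: −27x⁶ − 78x⁵ − 17x⁴ + 27x³ − 56x² − 67x − 49.
Step 2: lead(−27x⁶ − 78x⁵ − 17x⁴ + 27x³ − 56x² − 67x − 49) ÷ lead(D) = −27x⁶ ÷ −3x = 9x⁵. Subtract (9x⁵)·D = −27x⁶ − 63x⁵. Remainder: −15x⁵ − 17x⁴ + 27x³ − 56x² − 67x − 49.
Step 3: lead(−15x⁵ − 17x⁴ + 27x³ − 56x² − 67x − 49) ÷ lead(D) = −15x⁵ ÷ −3x = 5x⁴. Subtract (5x⁴)·D = −15x⁵ − 35x⁴. Remainder: 18x⁴ + 27x³ − 56x² − 67x − 49.
Step 4: lead(18x⁴ + 27x³ − 56x² − 67x − 49) ÷ lead(D) = 18x⁴ ÷ −3x = −6x³. Subtract (−6x³)·D = 18x⁴ + 42x³. Remainder: −15x³ − 56x² − 67x − 49.
Step 5: lead(−15x³ − 56x² − 67x − 49) ÷ lead(D) = −15x³ ÷ −3x = 5x². Subtract (5x²)·D = −15x³ − 35x². Remainder: −21x² − 67x − 49.
Step 6: lead(−21x² − 67x − 49) ÷ lead(D) = −21x² ÷ −3x = 7x. Subtract (7x)·D = −21x² − 49x. Remainder: −18x − 49.
Step 7: lead(−18x − 49) ÷ lead(D) = −18x ÷ −3x = 6. Subtract (6)·D = −18x − 42. Remainder: −7.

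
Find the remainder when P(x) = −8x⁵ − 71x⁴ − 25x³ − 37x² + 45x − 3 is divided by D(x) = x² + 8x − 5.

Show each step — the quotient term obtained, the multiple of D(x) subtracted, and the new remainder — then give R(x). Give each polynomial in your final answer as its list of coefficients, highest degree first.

R = [-3]

Step 1: lead(−8x⁵ − 71x⁴ − 25x³ − 37x² + 45x − 3) ÷ lead(D) = −8x⁵ ÷ x² = −8x³. Subtract (−8x³)·D = −8x⁵ − 64x⁴ + 40x³. Remainder: −7x⁴ − 65x³ − 37x² + 45x − 3.
Step 2: lead(−7x⁴ − 65x³ − 37x² + 45x − 3) ÷ lead(D) = −7x⁴ ÷ x² = −7x². Subtract (−7x²)·D = −7x⁴ − 56x³ + 35x². Remainder: −9x³ − 72x² + 45x − 3.
Step 3: lead(−9x³ − 72x² + 45x − 3) ÷ lead(D) = −9x³ ÷ x² = −9x. Subtract (−9x)·D = −9x³ − 72x² + 45x. Remainder: −3.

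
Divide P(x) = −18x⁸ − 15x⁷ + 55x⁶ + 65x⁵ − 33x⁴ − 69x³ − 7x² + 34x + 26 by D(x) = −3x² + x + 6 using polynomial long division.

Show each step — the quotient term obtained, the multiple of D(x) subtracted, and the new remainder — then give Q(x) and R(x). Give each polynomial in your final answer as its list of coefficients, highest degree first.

Q = [6, 7, -4, -9, 0, 5, 4]; R = [2]

Step 1: lead(−18x⁸ − 15x⁷ + 55x⁶ + 65x⁵ − 33x⁴ − 69x³ − 7x² + 34x + 26) ÷ lead(D) = −18x⁸ ÷ −3x² = 6x⁶. Subtract (6x⁶)·D = −18x⁸ + 6x⁷ + 36x⁶. Remainder: −21x⁷ + 19x⁶ + 65x⁵ − 33x⁴ − 69x³ − 7x² + 34x + 26.
Step 2: lead(−21x⁷ + 19x⁶ + 65x⁵ − 33x⁴ − 69x³ − 7x² + 34x + 26) ÷ lead(D) = −21x⁷ ÷ −3x² = 7x⁵. Subtract (7x⁵)·D = −21x⁷ + 7x⁶ + 42x⁵. Remainder: 12x⁶ + 23x⁵ − 33x⁴ − 69x³ − 7x² + 34x + 26.
Step 3: lead(12x⁶ + 23x⁵ − 33x⁴ − 69x³ − 7x² + 34x + 26) ÷ lead(D) = 12x⁶ ÷ −3x² = −4x⁴. Subtract (−4x⁴)·D = 12x⁶ − 4x⁵ − 24x⁴. Remainder: 27x⁵ − 9x⁴ − 69x³ − 7x² + 34x + 26.
Step 4: lead(27x⁵ − 9x⁴ − 69x³ − 7x² + 34x + 26) ÷ lead(D) = 27x⁵ ÷ −3x² = −9x³. Subtract (−9x³)·D = 27x⁵ − 9x⁴ − 54x³. Remainder: −15x³ − 7x² + 34x + 26.
Step 5: lead(−15x³ − 7x² + 34x + 26) ÷ lead(D) = −15x³ ÷ −3x² = 5x. Subtract (5x)·D = −15x³ + 5x² + 30x. Remainder: −12x² + 4x + 26.
Step 6: lead(−12x² + 4x + 26) ÷ lead(D) = −12x² ÷ −3x² = 4. Subtract (4)·D = −12x² + 4x + 24. Remainder: 2.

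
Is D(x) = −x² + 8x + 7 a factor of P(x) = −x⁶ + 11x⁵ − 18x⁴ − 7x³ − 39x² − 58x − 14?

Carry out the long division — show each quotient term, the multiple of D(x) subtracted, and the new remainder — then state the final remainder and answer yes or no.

Step 1: lead(−x⁶ + 11x⁵ − 18x⁴ − 7x³ − 39x² − 58x − 14) ÷ lead(D) = −x⁶ ÷ −x² = x⁴. Subtract (x⁴)·D = −x⁶ + 8x⁵ + 7x⁴. Remainder: 3x⁵ − 25x⁴ − 7x³ − 39x² − 58x − 14.
Step 2: lead(3x⁵ − 25x⁴ − 7x³ − 39x² − 58x − 14) ÷ lead(D) = 3x⁵ ÷ −x² = −3x³. Subtract (−3x³)·D = 3x⁵ − 24x⁴ − 21x³. Remainder: −x⁴ + 14x³ − 39x² − 58x − 14.
Step 3: lead(−x⁴ + 14x³ − 39x² − 58x − 14) ÷ lead(D) = −x⁴ ÷ −x² = x². Subtract (x²)·D = −x⁴ + 8x³ + 7x². Remainder: 6x³ − 46x² − 58x − 14.
Step 4: lead(6x³ − 46x² − 58x − 14) ÷ lead(D) = 6x³ ÷ −x² = −6x. Subtract (−6x)·D = 6x³ − 48x² − 42x. Remainder: 2x² − 16x − 14.
Step 5: lead(2x² − 16x − 14) ÷ lead(D) = 2x² ÷ −x² = −2. Subtract (−2)·D = 2x² − 16x − 14. Remainder: 0.

R(x) = 0, so D(x) is a factor of P(x). yes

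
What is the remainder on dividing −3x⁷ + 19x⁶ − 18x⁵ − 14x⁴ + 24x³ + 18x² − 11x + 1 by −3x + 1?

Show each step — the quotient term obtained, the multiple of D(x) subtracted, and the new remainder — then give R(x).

R(x) = 0

Step 1: lead(−3x⁷ + 19x⁶ − 18x⁵ − 14x⁴ + 24x³ + 18x² − 11x + 1) ÷ lead(D) = −3x⁷ ÷ −3x = x⁶. Subtract (x⁶)·D = −3x⁷ + x⁶. Remainder: 18x⁶ − 18x⁵ − 14x⁴ + 24x³ + 18x² − 11x + 1.
Step 2: lead(18x⁶ − 18x⁵ − 14x⁴ + 24x³ + 18x² − 11x + 1) ÷ lead(D) = 18x⁶ ÷ −3x = −6x⁵. Subtract (−6x⁵)·D = 18x⁶ − 6x⁵. Remainder: −12x⁵ − 14x⁴ + 24x³ + 18x² − 11x + 1.
Step 3: lead(−12x⁵ − 14x⁴ + 24x³ + 18x² − 11x + 1) ÷ lead(D) = −12x⁵ ÷ −3x = 4x⁴. Subtract (4x⁴)·D = −12x⁵ + 4x⁴. Remainder: −18x⁴ + 24x³ + 18x² − 11x + 1.
Step 4: lead(−18x⁴ + 24x³ + 18x² − 11x + 1) ÷ lead(D) = −18x⁴ ÷ −3x = 6x³. Subtract (6x³)·D = −18x⁴ + 6x³. Remainder: 18x³ + 18x² − 11x + 1.
Step 5: lead(18x³ + 18x² − 11x + 1) ÷ lead(D) = 18x³ ÷ −3x = −6x². Subtract (−6x²)·D = 18x³ − 6x². Remainder: 24x² − 11x + 1.
Step 6: lead(24x² − 11x + 1) ÷ lead(D) = 24x² ÷ −3x = −8x. Subtract (−8x)·D = 24x² − 8x. Remainder: −3x + 1.
Step 7: lead(−3x + 1) ÷ lead(D) = −3x ÷ −3x = 1. Subtract (1)·D = −3x + 1. Remainder: 0.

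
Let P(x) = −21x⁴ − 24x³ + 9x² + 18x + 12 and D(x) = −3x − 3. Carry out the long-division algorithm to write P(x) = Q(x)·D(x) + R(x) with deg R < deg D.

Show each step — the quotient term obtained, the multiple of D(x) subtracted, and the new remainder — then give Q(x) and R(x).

Q(x) = 7x³ + x² − 4x − 2; R(x) = 6

Step 1: lead(−21x⁴ − 24x³ + 9x² + 18x + 12) ÷ lead(D) = −21x⁴ ÷ −3x = 7x³. Subtract (7x³)·D = −21x⁴ − 21x³. Remainder: −3x³ + 9x² + 18x + 12.
Step 2: lead(−3x³ + 9x² + 18x + 12) ÷ lead(D) = −3x³ ÷ −3x = x². Subtract (x²)·D = −3x³ − 3x². Remainder: 12x² + 18x + 12.
Step 3: lead(12x² + 18x + 12) ÷ lead(D) = 12x² ÷ −3x = −4x. Subtract (−4x)·D = 12x² + 12x. Remainder: 6x + 12.
Step 4: lead(6x + 12) ÷ lead(D) = 6x ÷ −3x = −2. Subtract (−2)·D = 6x + 6. Remainder: 6.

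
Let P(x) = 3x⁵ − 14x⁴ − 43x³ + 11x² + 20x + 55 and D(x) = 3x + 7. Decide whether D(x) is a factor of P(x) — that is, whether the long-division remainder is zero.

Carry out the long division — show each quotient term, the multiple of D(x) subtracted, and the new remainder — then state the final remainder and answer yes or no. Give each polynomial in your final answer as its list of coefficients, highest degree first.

Step 1: lead(3x⁵ − 14x⁴ − 43x³ + 11x² + 20x + 55) ÷ lead(D) = 3x⁵ ÷ 3x = x⁴. Subtract (x⁴)·D = 3x⁵ + 7x⁴. Remainder: −21x⁴ − 43x³ + 11x² + 20x + 55.
Step 2: lead(−21x⁴ − 43x³ + 11x² + 20x + 55) ÷ lead(D) = −21x⁴ ÷ 3x = −7x³. Subtract (−7x³)·D = −21x⁴ − 49x³. Remainder: 6x³ + 11x² + 20x + 55.
Step 3: lead(6x³ + 11x² + 20x + 55) ÷ lead(D) = 6x³ ÷ 3x = 2x². Subtract (2x²)·D = 6x³ + 14x². Remainder: −3x² + 20x + 55.
Step 4: lead(−3x² + 20x + 55) ÷ lead(D) = −3x² ÷ 3x = −x. Subtract (−x)·D = −3x² − 7x. Remainder: 27x + 55.
Step 5: lead(27x + 55) ÷ lead(D) = 27x ÷ 3x = 9. Subtract (9)·D = 27x + 63. Remainder: −8.

R = [-8], so D(x) is not a factor of P(x). no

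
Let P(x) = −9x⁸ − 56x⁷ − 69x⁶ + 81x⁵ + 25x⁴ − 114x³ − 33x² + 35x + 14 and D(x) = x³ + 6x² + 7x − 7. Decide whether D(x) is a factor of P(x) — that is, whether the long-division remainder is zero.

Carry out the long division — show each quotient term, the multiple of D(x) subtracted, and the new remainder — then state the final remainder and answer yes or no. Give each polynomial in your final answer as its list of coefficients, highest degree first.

Step 1: lead(−9x⁸ − 56x⁷ − 69x⁶ + 81x⁵ + 25x⁴ − 114x³ − 33x² + 35x + 14) ÷ lead(D) = −9x⁸ ÷ x³ = −9x⁵. Subtract (−9x⁵)·D = −9x⁸ − 54x⁷ − 63x⁶ + 63x⁵. Remainder: −2x⁷ − 6x⁶ + 18x⁵ + 25x⁴ − 114x³ − 33x² + 35x + 14.
Step 2: lead(−2x⁷ − 6x⁶ + 18x⁵ + 25x⁴ − 114x³ − 33x² + 35x + 14) ÷ lead(D) = −2x⁷ ÷ x³ = −2x⁴. Subtract (−2x⁴)·D = −2x⁷ − 12x⁶ − 14x⁵ + 14x⁴. Remainder: 6x⁶ + 32x⁵ + 11x⁴ − 114x³ − 33x² + 35x + 14.
Step 3: lead(6x⁶ + 32x⁵ + 11x⁴ − 114x³ − 33x² + 35x + 14) ÷ lead(D) = 6x⁶ ÷ x³ = 6x³. Subtract (6x³)·D = 6x⁶ + 36x⁵ + 42x⁴ − 42x³. Remainder: −4x⁵ − 31x⁴ − 72x³ − 33x² + 35x + 14.
Step 4: lead(−4x⁵ − 31x⁴ − 72x³ − 33x² + 35x + 14) ÷ lead(D) = −4x⁵ ÷ x³ = −4x². Subtract (−4x²)·D = −4x⁵ − 24x⁴ − 28x³ + 28x². Remainder: −7x⁴ − 44x³ − 61x² + 35x + 14.
Step 5: lead(−7x⁴ − 44x³ − 61x² + 35x + 14) ÷ lead(D) = −7x⁴ ÷ x³ = −7x. Subtract (−7x)·D = −7x⁴ − 42x³ − 49x² + 49x. Remainder: −2x³ − 12x² − 14x + 14.
Step 6: lead(−2x³ − 12x² − 14x + 14) ÷ lead(D) = −2x³ ÷ x³ = −2. Subtract (−2)·D = −2x³ − 12x² − 14x + 14. Remainder: 0.

R = [0], so D(x) is a factor of P(x). yes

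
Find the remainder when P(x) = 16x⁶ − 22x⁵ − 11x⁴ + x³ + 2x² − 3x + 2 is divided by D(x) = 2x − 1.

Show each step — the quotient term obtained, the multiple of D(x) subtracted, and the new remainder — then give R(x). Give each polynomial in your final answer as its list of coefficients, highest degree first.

Step 1: lead(16x⁶ − 22x⁵ − 11x⁴ + x³ + 2x² − 3x + 2) ÷ lead(D) = 16x⁶ ÷ 2x = 8x⁵. Subtract (8x⁵)·D = 16x⁶ − 8x⁵. Remainder: −14x⁵ − 11x⁴ + x³ + 2x² − 3x + 2.
Step 2: lead(−14x⁵ − 11x⁴ + x³ + 2x² − 3x + 2) ÷ lead(D) = −14x⁵ ÷ 2x = −7x⁴. Subtract (−7x⁴)·D = −14x⁵ + 7x⁴. Remainder: −18x⁴ + x³ + 2x² − 3x + 2.
Step 3: lead(−18x⁴ + x³ + 2x² − 3x + 2) ÷ lead(D) = −18x⁴ ÷ 2x = −9x³. Subtract (−9x³)·D = −18x⁴ + 9x³. Remainder: −8x³ + 2x² − 3x + 2.
Step 4: lead(−8x³ + 2x² − 3x + 2) ÷ lead(D) = −8x³ ÷ 2x = −4x². Subtract (−4x²)·D = −8x³ + 4x². Remainder: −2x² − 3x + 2.
Step 5: lead(−2x² − 3x + 2) ÷ lead(D) = −2x² ÷ 2x = −x. Subtract (−x)·D = −2x² + x. Remainder: −4x + 2.
Step 6: lead(−4x + 2) ÷ lead(D) = −4x ÷ 2x = −2. Subtract (−2)·D = −4x + 2. Remainder: 0.

R = [0]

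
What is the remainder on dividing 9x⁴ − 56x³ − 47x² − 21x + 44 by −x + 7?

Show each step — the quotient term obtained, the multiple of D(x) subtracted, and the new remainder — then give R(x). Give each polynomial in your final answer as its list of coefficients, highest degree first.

R = [-5]

Step 1: lead(9x⁴ − 56x³ − 47x² − 21x + 44) ÷ lead(D) = 9x⁴ ÷ −x = −9x³. Subtract (−9x³)·D = 9x⁴ − 63x³. Remainder: 7x³ − 47x² − 21x + 44.
Step 2: lead(7x³ − 47x² − 21x + 44) ÷ lead(D) = 7x³ ÷ −x = −7x². Subtract (−7x²)·D = 7x³ − 49x². Remainder: 2x² − 21x + 44.
Step 3: lead(2x² − 21x + 44) ÷ lead(D) = 2x² ÷ −x = −2x. Subtract (−2x)·D = 2x² − 14x. Remainder: −7x + 44.
Step 4: lead(−7x + 44) ÷ lead(D) = −7x ÷ −x = 7. Subtract (7)·D = −7x + 49. Remainder: −5.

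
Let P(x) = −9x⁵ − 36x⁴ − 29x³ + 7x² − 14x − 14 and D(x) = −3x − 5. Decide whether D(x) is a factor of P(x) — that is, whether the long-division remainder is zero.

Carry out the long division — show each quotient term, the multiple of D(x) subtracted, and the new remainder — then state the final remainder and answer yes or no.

R(x) = 1, so D(x) is not a factor of P(x). no

Step 1: lead(−9x⁵ − 36x⁴ − 29x³ + 7x² − 14x − 14) ÷ lead(D) = −9x⁵ ÷ −3x = 3x⁴. Subtract (3x⁴)·D = −9x⁵ − 15x⁴. Remainder: −21x⁴ − 29x³ + 7x² − 14x − 14.
Step 2: lead(−21x⁴ − 29x³ + 7x² − 14x − 14) ÷ lead(D) = −21x⁴ ÷ −3x = 7x³. Subtract (7x³)·D = −21x⁴ − 35x³. Remainder: 6x³ + 7x² − 14x − 14.
Step 3: lead(6x³ + 7x² − 14x − 14) ÷ lead(D) = 6x³ ÷ −3x = −2x². Subtract (−2x²)·D = 6x³ + 10x². Remainder: −3x² − 14x − 14.
Step 4: lead(−3x² − 14x − 14) ÷ lead(D) = −3x² ÷ −3x = x. Subtract (x)·D = −3x² − 5x. Remainder: −9x − 14.
Step 5: lead(−9x − 14) ÷ lead(D) = −9x ÷ −3x = 3. Subtract (3)·D = −9x − 15. Remainder: 1.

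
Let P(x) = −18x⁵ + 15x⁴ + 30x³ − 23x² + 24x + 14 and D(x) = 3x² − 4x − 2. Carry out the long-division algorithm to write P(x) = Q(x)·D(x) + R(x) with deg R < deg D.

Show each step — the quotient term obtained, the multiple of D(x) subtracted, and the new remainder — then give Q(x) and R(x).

Step 1: lead(−18x⁵ + 15x⁴ + 30x³ − 23x² + 24x + 14) ÷ lead(D) = −18x⁵ ÷ 3x² = −6x³. Subtract (−6x³)·D = −18x⁵ + 24x⁴ + 12x³. Remainder: −9x⁴ + 18x³ − 23x² + 24x + 14.
Step 2: lead(−9x⁴ + 18x³ − 23x² + 24x + 14) ÷ lead(D) = −9x⁴ ÷ 3x² = −3x². Subtract (−3x²)·D = −9x⁴ + 12x³ + 6x². Remainder: 6x³ − 29x² + 24x + 14.
Step 3: lead(6x³ − 29x² + 24x + 14) ÷ lead(D) = 6x³ ÷ 3x² = 2x. Subtract (2x)·D = 6x³ − 8x² − 4x. Remainder: −21x² + 28x + 14.
Step 4: lead(−21x² + 28x + 14) ÷ lead(D) = −21x² ÷ 3x² = −7. Subtract (−7)·D = −21x² + 28x + 14. Remainder: 0.

Q(x) = −6x³ − 3x² + 2x − 7; R(x) = 0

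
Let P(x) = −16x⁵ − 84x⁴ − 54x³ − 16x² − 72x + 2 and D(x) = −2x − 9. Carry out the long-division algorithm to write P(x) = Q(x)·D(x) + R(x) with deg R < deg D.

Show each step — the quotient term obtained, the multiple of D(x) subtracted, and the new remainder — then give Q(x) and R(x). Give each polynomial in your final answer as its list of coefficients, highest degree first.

Step 1: lead(−16x⁵ − 84x⁴ − 54x³ − 16x² − 72x + 2) ÷ lead(D) = −16x⁵ ÷ −2x = 8x⁴. Subtract (8x⁴)·D = −16x⁵ − 72x⁴. Remainder: −12x⁴ − 54x³ − 16x² − 72x + 2.
Step 2: lead(−12x⁴ − 54x³ − 16x² − 72x + 2) ÷ lead(D) = −12x⁴ ÷ −2x = 6x³. Subtract (6x³)·D = −12x⁴ − 54x³. Remainder: −16x² − 72x + 2.
Step 3: lead(−16x² − 72x + 2) ÷ lead(D) = −16x² ÷ −2x = 8x. Subtract (8x)·D = −16x² − 72x. Remainder: 2.

Q = [8, 6, 0, 8, 0]; R = [2]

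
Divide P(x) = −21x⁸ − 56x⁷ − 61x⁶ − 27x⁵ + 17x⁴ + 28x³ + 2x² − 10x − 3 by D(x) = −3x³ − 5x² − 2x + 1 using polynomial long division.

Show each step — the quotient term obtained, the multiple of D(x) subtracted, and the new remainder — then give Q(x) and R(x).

Q(x) = 7x⁵ + 7x⁴ + 4x³ − 6x + 2; R(x) = −5

Step 1: lead(−21x⁸ − 56x⁷ − 61x⁶ − 27x⁵ + 17x⁴ + 28x³ + 2x² − 10x − 3) ÷ lead(D) = −21x⁸ ÷ −3x³ = 7x⁵. Subtract (7x⁵)·D = −21x⁸ − 35x⁷ − 14x⁶ + 7x⁵. Remainder: −21x⁷ − 47x⁶ − 34x⁵ + 17x⁴ + 28x³ + 2x² − 10x − 3.
Step 2: lead(−21x⁷ − 47x⁶ − 34x⁵ + 17x⁴ + 28x³ + 2x² − 10x − 3) ÷ lead(D) = −21x⁷ ÷ −3x³ = 7x⁴. Subtract (7x⁴)·D = −21x⁷ − 35x⁶ − 14x⁵ + 7x⁴. Remainder: −12x⁶ − 20x⁵ + 10x⁴ + 28x³ + 2x² − 10x − 3.
Step 3: lead(−12x⁶ − 20x⁵ + 10x⁴ + 28x³ + 2x² − 10x − 3) ÷ lead(D) = −12x⁶ ÷ −3x³ = 4x³. Subtract (4x³)·D = −12x⁶ − 20x⁵ − 8x⁴ + 4x³. Remainder: 18x⁴ + 24x³ + 2x² − 10x − 3.
Step 4: lead(18x⁴ + 24x³ + 2x² − 10x − 3) ÷ lead(D) = 18x⁴ ÷ −3x³ = −6x. Subtract (−6x)·D = 18x⁴ + 30x³ + 12x² − 6x. Remainder: −6x³ − 10x² − 4x − 3.
Step 5: lead(−6x³ − 10x² − 4x − 3) ÷ lead(D) = −6x³ ÷ −3x³ = 2. Subtract (2)·D = −6x³ − 10x² − 4x + 2. Remainder: −5.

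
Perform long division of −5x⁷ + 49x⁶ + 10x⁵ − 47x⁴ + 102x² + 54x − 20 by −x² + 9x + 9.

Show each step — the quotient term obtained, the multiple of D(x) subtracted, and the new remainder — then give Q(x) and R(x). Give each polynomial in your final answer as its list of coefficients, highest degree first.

Q = [5, -4, -1, 2, 9, -3]; R = [7]

Step 1: lead(−5x⁷ + 49x⁶ + 10x⁵ − 47x⁴ + 102x² + 54x − 20) ÷ lead(D) = −5x⁷ ÷ −x² = 5x⁵. Subtract (5x⁵)·D = −5x⁷ + 45x⁶ + 45x⁵. Remainder: 4x⁶ − 35x⁵ − 47x⁴ + 102x² + 54x − 20.
Step 2: lead(4x⁶ − 35x⁵ − 47x⁴ + 102x² + 54x − 20) ÷ lead(D) = 4x⁶ ÷ −x² = −4x⁴. Subtract (−4x⁴)·D = 4x⁶ − 36x⁵ − 36x⁴. Remainder: x⁵ − 11x⁴ + 102x² + 54x − 20.
Step 3: lead(x⁵ − 11x⁴ + 102x² + 54x − 20) ÷ lead(D) = x⁵ ÷ −x² = −x³. Subtract (−x³)·D = x⁵ − 9x⁴ − 9x³. Remainder: −2x⁴ + 9x³ + 102x² + 54x − 20.
Step 4: lead(−2x⁴ + 9x³ + 102x² + 54x − 20) ÷ lead(D) = −2x⁴ ÷ −x² = 2x². Subtract (2x²)·D = −2x⁴ + 18x³ + 18x². Remainder: −9x³ + 84x² + 54x − 20.
Step 5: lead(−9x³ + 84x² + 54x − 20) ÷ lead(D) = −9x³ ÷ −x² = 9x. Subtract (9x)·D = −9x³ + 81x² + 81x. Remainder: 3x² − 27x − 20.
Step 6: lead(3x² − 27x − 20) ÷ lead(D) = 3x² ÷ −x² = −3. Subtract (−3)·D = 3x² − 27x − 27. Remainder: 7.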